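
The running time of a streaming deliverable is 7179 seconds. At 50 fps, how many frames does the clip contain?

Frames = 7179 × 50 = 358950.

358950 frames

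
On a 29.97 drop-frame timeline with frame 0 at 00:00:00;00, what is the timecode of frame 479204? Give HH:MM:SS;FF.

04:26:29;14

Ten DF minutes hold 17982 frames, so frame 479204 lies in block 26 (frames 467532–485513) with 11672 frames into that block.
The block's first minute is 1800 frames and the rest 1798 each; 11672 frames reaches minute 6, so 26 × 18 + 6 × 2 = 480 labels have been skipped so far.
Adding those back, label number 479204 + 480 = 479684 at 30 labels/s is 15989 s + 14 f = 4 h 26 min 29 s frame 14, i.e. 04:26:29;14.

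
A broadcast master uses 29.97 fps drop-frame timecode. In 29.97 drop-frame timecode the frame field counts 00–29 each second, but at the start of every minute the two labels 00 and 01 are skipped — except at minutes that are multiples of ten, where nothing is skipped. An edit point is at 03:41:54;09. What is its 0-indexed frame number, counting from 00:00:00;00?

As if non-drop at 30 labels/s: (3 × 3600 + 41 × 60 + 54) × 30 + 9 = 399429.
Minute boundaries passed: 221; those not divisible by 10: 221 − 22 = 199; dropped labels = 2 × 199 = 398.
Actual frame index = 399429 − 398 = 399031.

399031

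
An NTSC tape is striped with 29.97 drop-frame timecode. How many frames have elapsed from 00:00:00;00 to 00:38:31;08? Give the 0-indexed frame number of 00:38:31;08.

As if non-drop at 30 labels/s: (0 × 3600 + 38 × 60 + 31) × 30 + 8 = 69338.
Minute boundaries passed: 38; those not divisible by 10: 38 − 3 = 35; dropped labels = 2 × 35 = 70.
Actual frame index = 69338 − 70 = 69268.

69268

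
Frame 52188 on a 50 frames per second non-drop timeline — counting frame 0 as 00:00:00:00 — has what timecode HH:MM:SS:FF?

00:17:23:38

52188 ÷ 50 = 1043 full seconds, remainder 38 frames.
1043 s = 0 h 17 min 23 s.
Timecode: 00:17:23:38.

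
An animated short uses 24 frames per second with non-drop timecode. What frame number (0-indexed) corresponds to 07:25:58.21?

Total seconds to the label: (7 × 3600 + 25 × 60 + 58) = 26758.
Frame index = 26758 × 24 + 21 = 642213.

642213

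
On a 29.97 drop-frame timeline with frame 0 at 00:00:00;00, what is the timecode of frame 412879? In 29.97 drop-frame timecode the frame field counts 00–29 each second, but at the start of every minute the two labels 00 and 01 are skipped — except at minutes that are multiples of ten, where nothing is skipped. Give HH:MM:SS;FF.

Ten DF minutes hold 17982 frames, so frame 412879 lies in block 22 (frames 395604–413585) with 17275 frames into that block.
The block's first minute is 1800 frames and the rest 1798 each; 17275 frames reaches minute 9, so 22 × 18 + 9 × 2 = 414 labels have been skipped so far.
Adding those back, label number 412879 + 414 = 413293 at 30 labels/s is 13776 s + 13 f = 3 h 49 min 36 s frame 13, i.e. 03:49:36;13.

03:49:36;13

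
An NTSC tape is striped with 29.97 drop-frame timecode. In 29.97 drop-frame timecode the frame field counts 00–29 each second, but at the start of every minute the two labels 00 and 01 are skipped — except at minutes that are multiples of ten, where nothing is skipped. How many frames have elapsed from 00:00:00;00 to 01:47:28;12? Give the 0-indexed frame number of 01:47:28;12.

As if non-drop at 30 labels/s: (1 × 3600 + 47 × 60 + 28) × 30 + 12 = 193452.
Minute boundaries passed: 107; those not divisible by 10: 107 − 10 = 97; dropped labels = 2 × 97 = 194.
Actual frame index = 193452 − 194 = 193258.

193258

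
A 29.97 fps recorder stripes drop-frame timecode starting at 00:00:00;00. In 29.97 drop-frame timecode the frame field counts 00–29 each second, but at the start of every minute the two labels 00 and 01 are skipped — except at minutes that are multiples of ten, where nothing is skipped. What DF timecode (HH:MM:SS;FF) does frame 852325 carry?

07:53:59;07

Ten DF minutes hold 17982 frames, so frame 852325 lies in block 47 (frames 845154–863135) with 7171 frames into that block.
The block's first minute is 1800 frames and the rest 1798 each; 7171 frames reaches minute 3, so 47 × 18 + 3 × 2 = 852 labels have been skipped so far.
Adding those back, label number 852325 + 852 = 853177 at 30 labels/s is 28439 s + 7 f = 7 h 53 min 59 s frame 7, i.e. 07:53:59;07.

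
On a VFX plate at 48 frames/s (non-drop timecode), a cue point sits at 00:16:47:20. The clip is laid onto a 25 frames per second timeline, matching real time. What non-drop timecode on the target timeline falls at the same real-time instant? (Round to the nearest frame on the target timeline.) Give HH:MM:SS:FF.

00:16:47:10

Source frame index: (0×3600 + 16×60 + 47) × 48 + 20 = 48356.
Real time: 48356 / (48) = 12089/12 s.
Target frame: (12089/12) × (25) = 302225/12 ≈ 25185.417 → 25185.
At 25 labels/s: frame 25185 → 00:16:47:10.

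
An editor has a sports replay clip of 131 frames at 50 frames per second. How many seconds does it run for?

2.62 seconds

Running time = 131 / (50) = 2.62 s.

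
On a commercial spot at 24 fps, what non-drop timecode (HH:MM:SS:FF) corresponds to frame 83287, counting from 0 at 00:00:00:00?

00:57:50:07

83287 ÷ 24 = 3470 full seconds, remainder 7 frames.
3470 s = 0 h 57 min 50 s.
Timecode: 00:57:50:07.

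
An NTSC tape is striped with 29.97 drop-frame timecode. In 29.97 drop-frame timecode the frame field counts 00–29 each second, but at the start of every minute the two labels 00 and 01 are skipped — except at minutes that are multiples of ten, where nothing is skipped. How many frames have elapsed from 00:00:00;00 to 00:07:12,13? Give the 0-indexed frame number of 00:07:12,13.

Complete 10-minute blocks: 0, each 17982 frames → 0.
Remaining 7 whole minutes in the current block: 1800 + 6 × 1798 = 12588 frames.
Within the current minute: 12 × 30 + 13 − 2 = 371 (labels ;00/;01 skipped at this minute). Total = 0 + 12588 + 371 = 12959.

12959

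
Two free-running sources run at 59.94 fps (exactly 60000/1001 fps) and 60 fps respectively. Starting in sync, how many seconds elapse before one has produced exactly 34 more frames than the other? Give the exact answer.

17017/30 seconds

The gap grows by |60 − 60000/1001| = 60/1001 frames per second.
Time for a 34-frame gap: 34 ÷ (60/1001) = 17017/30 s.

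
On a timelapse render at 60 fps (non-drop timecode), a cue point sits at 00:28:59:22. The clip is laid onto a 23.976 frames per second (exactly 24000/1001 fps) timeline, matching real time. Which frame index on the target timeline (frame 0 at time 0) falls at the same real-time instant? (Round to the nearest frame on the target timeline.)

Source frame index: (0×3600 + 28×60 + 59) × 60 + 22 = 104362.
Real time: 104362 / (60) = 52181/30 s.
Target frame: (52181/30) × (24000/1001) = 41744800/1001 ≈ 41703.097 → 41703.

frame 41703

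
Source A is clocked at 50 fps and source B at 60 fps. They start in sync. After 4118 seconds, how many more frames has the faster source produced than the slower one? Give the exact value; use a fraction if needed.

A emits 50 × 4118 = 205900 frames; B emits 60 × 4118 = 247080.
Difference = 41180 frames; B is ahead of A.

41180 frames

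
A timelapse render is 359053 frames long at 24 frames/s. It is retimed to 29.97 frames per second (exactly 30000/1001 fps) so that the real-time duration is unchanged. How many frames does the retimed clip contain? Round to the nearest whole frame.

448368 frames

Frames at target rate = 359053 × (30000/1001) / (24) = 448816250/1001 ≈ 448367.882.
Nearest whole frame: 448368.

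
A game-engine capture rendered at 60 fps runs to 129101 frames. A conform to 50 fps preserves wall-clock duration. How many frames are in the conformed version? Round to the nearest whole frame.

107584 frames

Frames at target rate = 129101 × (50) / (60) = 645505/6 ≈ 107584.167.
Nearest whole frame: 107584.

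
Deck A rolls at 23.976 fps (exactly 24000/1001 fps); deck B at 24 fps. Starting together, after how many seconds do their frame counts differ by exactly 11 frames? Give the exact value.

11011/24 seconds

The gap grows by |24 − 24000/1001| = 24/1001 frames per second.
Time for a 11-frame gap: 11 ÷ (24/1001) = 11011/24 s.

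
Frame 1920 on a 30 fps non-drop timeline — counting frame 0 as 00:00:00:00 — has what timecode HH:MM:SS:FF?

1920 ÷ 30 = 64 full seconds, remainder 0 frames.
64 s = 0 h 1 min 4 s.
Timecode: 00:01:04:00.

00:01:04:00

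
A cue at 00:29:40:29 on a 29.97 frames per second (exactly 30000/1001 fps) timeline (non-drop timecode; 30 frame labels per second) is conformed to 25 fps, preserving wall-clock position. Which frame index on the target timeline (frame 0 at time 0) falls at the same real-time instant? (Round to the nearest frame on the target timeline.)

frame 44569

Source frame index: (0×3600 + 29×60 + 40) × 30 + 29 = 53429.
Real time: 53429 / (30000/1001) = 53482429/30000 s.
Target frame: (53482429/30000) × (25) = 53482429/1200 ≈ 44568.691 → 44569.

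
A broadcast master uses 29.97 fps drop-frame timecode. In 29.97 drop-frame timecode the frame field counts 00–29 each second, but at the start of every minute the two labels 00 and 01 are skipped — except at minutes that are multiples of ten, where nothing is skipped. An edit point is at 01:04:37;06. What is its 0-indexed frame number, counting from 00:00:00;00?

116200

As if non-drop at 30 labels/s: (1 × 3600 + 4 × 60 + 37) × 30 + 6 = 116316.
Minute boundaries passed: 64; those not divisible by 10: 64 − 6 = 58; dropped labels = 2 × 58 = 116.
Actual frame index = 116316 − 116 = 116200.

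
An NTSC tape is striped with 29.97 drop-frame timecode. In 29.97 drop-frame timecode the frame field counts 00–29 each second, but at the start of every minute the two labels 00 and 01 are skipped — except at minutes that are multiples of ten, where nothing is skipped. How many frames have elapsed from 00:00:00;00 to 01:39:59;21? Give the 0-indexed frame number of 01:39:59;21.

179811

As if non-drop at 30 labels/s: (1 × 3600 + 39 × 60 + 59) × 30 + 21 = 179991.
Minute boundaries passed: 99; those not divisible by 10: 99 − 9 = 90; dropped labels = 2 × 90 = 180.
Actual frame index = 179991 − 180 = 179811.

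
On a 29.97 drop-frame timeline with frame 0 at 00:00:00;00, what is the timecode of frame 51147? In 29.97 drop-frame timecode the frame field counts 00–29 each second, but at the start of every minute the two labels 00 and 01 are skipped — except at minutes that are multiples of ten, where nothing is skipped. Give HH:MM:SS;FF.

Ten DF minutes hold 17982 frames, so frame 51147 lies in block 2 (frames 35964–53945) with 15183 frames into that block.
The block's first minute is 1800 frames and the rest 1798 each; 15183 frames reaches minute 8, so 2 × 18 + 8 × 2 = 52 labels have been skipped so far.
Adding those back, label number 51147 + 52 = 51199 at 30 labels/s is 1706 s + 19 f = 0 h 28 min 26 s frame 19, i.e. 00:28:26;19.

00:28:26;19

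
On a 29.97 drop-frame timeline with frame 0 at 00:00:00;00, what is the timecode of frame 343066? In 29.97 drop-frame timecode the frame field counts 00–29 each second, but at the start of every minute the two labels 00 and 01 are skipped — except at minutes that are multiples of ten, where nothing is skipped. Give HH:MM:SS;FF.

03:10:46;28

Ten DF minutes hold 17982 frames, so frame 343066 lies in block 19 (frames 341658–359639) with 1408 frames into that block.
The block's first minute is 1800 frames and the rest 1798 each; 1408 frames reaches minute 0, so 19 × 18 + 0 × 2 = 342 labels have been skipped so far.
Adding those back, label number 343066 + 342 = 343408 at 30 labels/s is 11446 s + 28 f = 3 h 10 min 46 s frame 28, i.e. 03:10:46;28.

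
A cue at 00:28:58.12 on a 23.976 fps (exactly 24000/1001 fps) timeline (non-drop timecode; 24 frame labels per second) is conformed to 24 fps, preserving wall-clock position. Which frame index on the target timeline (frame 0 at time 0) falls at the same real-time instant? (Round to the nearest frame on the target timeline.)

Source frame index: (0×3600 + 28×60 + 58) × 24 + 12 = 41724.
Real time: 41724 / (24000/1001) = 3480477/2000 s.
Target frame: (3480477/2000) × (24) = 10441431/250 ≈ 41765.724 → 41766.

frame 41766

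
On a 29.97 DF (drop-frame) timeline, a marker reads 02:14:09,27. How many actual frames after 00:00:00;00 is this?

As if non-drop at 30 labels/s: (2 × 3600 + 14 × 60 + 9) × 30 + 27 = 241497.
Minute boundaries passed: 134; those not divisible by 10: 134 − 13 = 121; dropped labels = 2 × 121 = 242.
Actual frame index = 241497 − 242 = 241255.

241255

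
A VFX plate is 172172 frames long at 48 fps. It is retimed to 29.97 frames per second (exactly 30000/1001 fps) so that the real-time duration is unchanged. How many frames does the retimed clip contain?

107500 frames

Target frames = source frames × (target rate / source rate) = 172172 × (30000/1001)/(48) = 172172 × 625/1001 = 107500.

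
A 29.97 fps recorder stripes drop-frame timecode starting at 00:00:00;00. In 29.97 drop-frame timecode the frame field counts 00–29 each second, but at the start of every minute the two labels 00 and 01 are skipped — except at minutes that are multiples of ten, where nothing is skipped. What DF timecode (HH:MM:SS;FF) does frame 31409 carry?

00:17:28;01

Each 10-minute DF block holds 10 × 60 × 30 − 9 × 2 = 17982 frames. 31409 ÷ 17982 → 1 full block, remainder 13427.
Within the partial block the first minute is 1800 frames and each further minute 1798, so 7 further minute boundaries passed. Total skipped labels = 18 × 1 + 2 × 7 = 32.
Non-drop label index = 31409 + 32 = 31441; at 30 labels/s that is 00:17:28:01, i.e. DF 00:17:28;01.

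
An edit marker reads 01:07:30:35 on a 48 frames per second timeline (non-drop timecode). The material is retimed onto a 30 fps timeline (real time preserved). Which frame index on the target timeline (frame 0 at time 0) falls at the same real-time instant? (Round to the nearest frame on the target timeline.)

frame 121522

Source frame index: (1×3600 + 7×60 + 30) × 48 + 35 = 194435.
Real time: 194435 / (48) = 194435/48 s.
Target frame: (194435/48) × (30) = 972175/8 ≈ 121521.875 → 121522.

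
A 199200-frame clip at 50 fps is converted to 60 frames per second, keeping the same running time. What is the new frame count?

Target frames = source frames × (target rate / source rate) = 199200 × (60)/(50) = 199200 × 6/5 = 239040.

239040 frames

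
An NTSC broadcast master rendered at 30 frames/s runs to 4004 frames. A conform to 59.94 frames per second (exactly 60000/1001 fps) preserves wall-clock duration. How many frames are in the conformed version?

Target frames = source frames × (target rate / source rate) = 4004 × (60000/1001)/(30) = 4004 × 2000/1001 = 8000.

8000 frames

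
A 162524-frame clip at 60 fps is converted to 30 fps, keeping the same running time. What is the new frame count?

Target frames = source frames × (target rate / source rate) = 162524 × (30)/(60) = 162524 × 1/2 = 81262.

81262 frames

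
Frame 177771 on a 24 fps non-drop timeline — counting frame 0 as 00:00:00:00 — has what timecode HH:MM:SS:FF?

02:03:27:03

177771 ÷ 24 = 7407 full seconds, remainder 3 frames.
7407 s = 2 h 3 min 27 s.
Timecode: 02:03:27:03.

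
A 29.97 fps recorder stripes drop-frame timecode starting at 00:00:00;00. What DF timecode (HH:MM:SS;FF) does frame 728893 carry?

Each 10-minute DF block holds 10 × 60 × 30 − 9 × 2 = 17982 frames. 728893 ÷ 17982 → 40 full blocks, remainder 9613.
Within the partial block the first minute is 1800 frames and each further minute 1798, so 5 further minute boundaries passed. Total skipped labels = 18 × 40 + 2 × 5 = 730.
Non-drop label index = 728893 + 730 = 729623; at 30 labels/s that is 06:45:20:23, i.e. DF 06:45:20;23.

06:45:20;23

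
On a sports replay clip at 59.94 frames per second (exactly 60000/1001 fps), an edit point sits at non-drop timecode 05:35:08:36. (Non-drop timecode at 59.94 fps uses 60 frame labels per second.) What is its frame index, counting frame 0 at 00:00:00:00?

1206516

Total seconds to the label: (5 × 3600 + 35 × 60 + 8) = 20108.
Frame index = 20108 × 60 + 36 = 1206516.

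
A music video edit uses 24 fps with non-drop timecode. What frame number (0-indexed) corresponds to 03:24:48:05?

Total seconds to the label: (3 × 3600 + 24 × 60 + 48) = 12288.
Frame index = 12288 × 24 + 5 = 294917.

frame 294917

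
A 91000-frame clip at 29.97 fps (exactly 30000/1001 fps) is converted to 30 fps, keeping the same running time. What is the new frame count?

Target frames = source frames × (target rate / source rate) = 91000 × (30)/(30000/1001) = 91000 × 1001/1000 = 91091.

91091 frames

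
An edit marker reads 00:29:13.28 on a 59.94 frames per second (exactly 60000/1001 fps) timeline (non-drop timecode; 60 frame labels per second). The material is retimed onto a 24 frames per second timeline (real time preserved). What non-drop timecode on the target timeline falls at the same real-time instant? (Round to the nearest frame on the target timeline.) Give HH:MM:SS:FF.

Source frame index: (0×3600 + 29×60 + 13) × 60 + 28 = 105208.
Real time: 105208 / (60000/1001) = 13164151/7500 s.
Target frame: (13164151/7500) × (24) = 26328302/625 ≈ 42125.283 → 42125.
At 24 labels/s: frame 42125 → 00:29:15:05.

00:29:15:05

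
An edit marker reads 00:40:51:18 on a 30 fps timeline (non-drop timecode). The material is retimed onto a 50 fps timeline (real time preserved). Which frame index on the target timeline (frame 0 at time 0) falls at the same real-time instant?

frame 122580

Source frame index: (0×3600 + 40×60 + 51) × 30 + 18 = 73548.
Real time: 73548 / (30) = 12258/5 s.
Target frame: (12258/5) × (50) = 122580.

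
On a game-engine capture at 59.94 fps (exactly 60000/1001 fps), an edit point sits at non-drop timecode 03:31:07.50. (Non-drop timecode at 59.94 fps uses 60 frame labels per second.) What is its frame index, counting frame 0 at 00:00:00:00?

760070

Total seconds to the label: (3 × 3600 + 31 × 60 + 7) = 12667.
Frame index = 12667 × 60 + 50 = 760070.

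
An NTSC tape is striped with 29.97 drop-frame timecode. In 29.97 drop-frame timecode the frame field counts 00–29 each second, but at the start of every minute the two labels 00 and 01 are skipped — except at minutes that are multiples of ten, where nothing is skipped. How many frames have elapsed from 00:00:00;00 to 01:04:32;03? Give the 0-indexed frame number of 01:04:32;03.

As if non-drop at 30 labels/s: (1 × 3600 + 4 × 60 + 32) × 30 + 3 = 116163.
Minute boundaries passed: 64; those not divisible by 10: 64 − 6 = 58; dropped labels = 2 × 58 = 116.
Actual frame index = 116163 − 116 = 116047.

116047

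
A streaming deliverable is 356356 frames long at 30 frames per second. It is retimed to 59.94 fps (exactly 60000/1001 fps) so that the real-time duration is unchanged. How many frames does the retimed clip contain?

Target frames = source frames × (target rate / source rate) = 356356 × (60000/1001)/(30) = 356356 × 2000/1001 = 712000.

712000 frames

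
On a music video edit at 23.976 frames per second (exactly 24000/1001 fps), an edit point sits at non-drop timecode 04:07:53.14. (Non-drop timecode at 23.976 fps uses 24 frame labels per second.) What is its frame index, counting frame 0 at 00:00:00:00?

frame 356966

Total seconds to the label: (4 × 3600 + 7 × 60 + 53) = 14873.
Frame index = 14873 × 24 + 14 = 356966.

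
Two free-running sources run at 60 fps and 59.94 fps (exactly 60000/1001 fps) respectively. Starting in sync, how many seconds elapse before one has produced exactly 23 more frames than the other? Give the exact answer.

The gap grows by |60000/1001 − 60| = 60/1001 frames per second.
Time for a 23-frame gap: 23 ÷ (60/1001) = 23023/60 s.

23023/60 seconds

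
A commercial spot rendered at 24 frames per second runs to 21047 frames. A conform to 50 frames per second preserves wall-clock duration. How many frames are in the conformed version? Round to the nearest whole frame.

43848 frames

Frames at target rate = 21047 × (50) / (24) = 526175/12 ≈ 43847.917.
Nearest whole frame: 43848.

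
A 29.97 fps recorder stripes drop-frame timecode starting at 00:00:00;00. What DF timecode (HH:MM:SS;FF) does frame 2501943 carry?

Ten DF minutes hold 17982 frames, so frame 2501943 lies in block 139 (frames 2499498–2517479) with 2445 frames into that block.
The block's first minute is 1800 frames and the rest 1798 each; 2445 frames reaches minute 1, so 139 × 18 + 1 × 2 = 2504 labels have been skipped so far.
Adding those back, label number 2501943 + 2504 = 2504447 at 30 labels/s is 83481 s + 17 f = 23 h 11 min 21 s frame 17, i.e. 23:11:21;17.

23:11:21;17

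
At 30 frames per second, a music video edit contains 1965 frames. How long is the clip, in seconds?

Running time = 1965 / (30) = 65.5 s.

65.5 seconds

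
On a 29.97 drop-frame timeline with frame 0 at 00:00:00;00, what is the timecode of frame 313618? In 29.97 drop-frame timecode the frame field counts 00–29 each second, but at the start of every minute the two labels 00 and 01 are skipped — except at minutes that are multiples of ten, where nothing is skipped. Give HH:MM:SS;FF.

Each 10-minute DF block holds 10 × 60 × 30 − 9 × 2 = 17982 frames. 313618 ÷ 17982 → 17 full blocks, remainder 7924.
Within the partial block the first minute is 1800 frames and each further minute 1798, so 4 further minute boundaries passed. Total skipped labels = 18 × 17 + 2 × 4 = 314.
Non-drop label index = 313618 + 314 = 313932; at 30 labels/s that is 02:54:24:12, i.e. DF 02:54:24;12.

02:54:24;12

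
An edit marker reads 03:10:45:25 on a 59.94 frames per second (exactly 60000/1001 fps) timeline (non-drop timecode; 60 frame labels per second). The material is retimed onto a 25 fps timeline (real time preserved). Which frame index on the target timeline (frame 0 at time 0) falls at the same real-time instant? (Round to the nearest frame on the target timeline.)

Source frame index: (3×3600 + 10×60 + 45) × 60 + 25 = 686725.
Real time: 686725 / (60000/1001) = 27496469/2400 s.
Target frame: (27496469/2400) × (25) = 27496469/96 ≈ 286421.552 → 286422.

frame 286422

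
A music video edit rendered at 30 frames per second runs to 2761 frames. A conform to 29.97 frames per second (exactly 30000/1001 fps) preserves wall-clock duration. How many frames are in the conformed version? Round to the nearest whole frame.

Frames at target rate = 2761 × (30000/1001) / (30) = 251000/91 ≈ 2758.242.
Nearest whole frame: 2758.

2758 frames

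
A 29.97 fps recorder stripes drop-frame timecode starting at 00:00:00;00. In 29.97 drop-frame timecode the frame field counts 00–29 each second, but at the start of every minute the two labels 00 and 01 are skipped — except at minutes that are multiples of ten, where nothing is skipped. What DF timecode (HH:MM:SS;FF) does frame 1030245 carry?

Ten DF minutes hold 17982 frames, so frame 1030245 lies in block 57 (frames 1024974–1042955) with 5271 frames into that block.
The block's first minute is 1800 frames and the rest 1798 each; 5271 frames reaches minute 2, so 57 × 18 + 2 × 2 = 1030 labels have been skipped so far.
Adding those back, label number 1030245 + 1030 = 1031275 at 30 labels/s is 34375 s + 25 f = 9 h 32 min 55 s frame 25, i.e. 09:32:55;25.

09:32:55;25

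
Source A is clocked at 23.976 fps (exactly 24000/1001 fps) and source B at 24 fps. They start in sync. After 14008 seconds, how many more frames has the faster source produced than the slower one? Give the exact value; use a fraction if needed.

A emits 24000/1001 × 14008 = 336192000/1001 frames; B emits 24 × 14008 = 336192.
Difference = 336192/1001 frames (≈ 335.8561); B is ahead of A.

336192/1001 frames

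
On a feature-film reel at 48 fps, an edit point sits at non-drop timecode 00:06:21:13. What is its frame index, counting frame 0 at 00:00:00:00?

Total seconds to the label: (0 × 3600 + 6 × 60 + 21) = 381.
Frame index = 381 × 48 + 13 = 18301.

frame 18301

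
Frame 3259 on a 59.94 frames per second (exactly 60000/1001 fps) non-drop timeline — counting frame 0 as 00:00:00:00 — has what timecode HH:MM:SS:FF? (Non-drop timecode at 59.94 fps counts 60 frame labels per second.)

00:00:54:19

3259 ÷ 60 = 54 full seconds, remainder 19 frames.
54 s = 0 h 0 min 54 s.
Timecode: 00:00:54:19.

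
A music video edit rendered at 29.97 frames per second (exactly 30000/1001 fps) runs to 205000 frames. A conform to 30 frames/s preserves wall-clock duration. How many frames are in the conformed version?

205205 frames

Target frames = source frames × (target rate / source rate) = 205000 × (30)/(30000/1001) = 205000 × 1001/1000 = 205205.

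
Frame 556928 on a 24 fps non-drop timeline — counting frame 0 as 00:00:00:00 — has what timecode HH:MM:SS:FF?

06:26:45:08

556928 ÷ 24 = 23205 full seconds, remainder 8 frames.
23205 s = 6 h 26 min 45 s.
Timecode: 06:26:45:08.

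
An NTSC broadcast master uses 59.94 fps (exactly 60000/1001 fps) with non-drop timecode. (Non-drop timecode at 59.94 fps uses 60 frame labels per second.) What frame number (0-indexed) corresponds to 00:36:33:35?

Total seconds to the label: (0 × 3600 + 36 × 60 + 33) = 2193.
Frame index = 2193 × 60 + 35 = 131615.

frame 131615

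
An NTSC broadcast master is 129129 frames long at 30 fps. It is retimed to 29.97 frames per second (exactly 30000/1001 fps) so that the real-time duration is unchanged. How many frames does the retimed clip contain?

Target frames = source frames × (target rate / source rate) = 129129 × (30000/1001)/(30) = 129129 × 1000/1001 = 129000.

129000 frames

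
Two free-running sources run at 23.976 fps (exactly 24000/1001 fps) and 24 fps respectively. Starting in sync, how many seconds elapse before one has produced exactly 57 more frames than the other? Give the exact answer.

The gap grows by |24 − 24000/1001| = 24/1001 frames per second.
Time for a 57-frame gap: 57 ÷ (24/1001) = 2377.375 s.

2377.375 seconds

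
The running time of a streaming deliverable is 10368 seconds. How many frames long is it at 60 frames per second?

Frames = 10368 × 60 = 622080.

622080 frames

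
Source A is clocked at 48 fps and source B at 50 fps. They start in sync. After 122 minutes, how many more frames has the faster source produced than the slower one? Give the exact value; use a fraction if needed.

14640 frames

122 min = 7320 s.
A emits 48 × 7320 = 351360 frames; B emits 50 × 7320 = 366000.
Difference = 14640 frames; B is ahead of A.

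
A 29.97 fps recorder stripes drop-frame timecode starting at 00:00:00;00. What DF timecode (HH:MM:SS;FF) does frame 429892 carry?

03:59:04;04

Each 10-minute DF block holds 10 × 60 × 30 − 9 × 2 = 17982 frames. 429892 ÷ 17982 → 23 full blocks, remainder 16306.
Within the partial block the first minute is 1800 frames and each further minute 1798, so 9 further minute boundaries passed. Total skipped labels = 18 × 23 + 2 × 9 = 432.
Non-drop label index = 429892 + 432 = 430324; at 30 labels/s that is 03:59:04:04, i.e. DF 03:59:04;04.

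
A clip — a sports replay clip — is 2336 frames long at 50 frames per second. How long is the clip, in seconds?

Running time = 2336 / (50) = 46.72 s.

46.72 seconds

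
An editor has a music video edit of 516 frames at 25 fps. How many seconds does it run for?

Running time = 516 / (25) = 20.64 s.

20.64 seconds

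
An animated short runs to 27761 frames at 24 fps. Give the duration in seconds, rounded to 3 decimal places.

Running time = 27761 × 1/24 = 27761/24 s ≈ 1156.708 s.

1156.708 seconds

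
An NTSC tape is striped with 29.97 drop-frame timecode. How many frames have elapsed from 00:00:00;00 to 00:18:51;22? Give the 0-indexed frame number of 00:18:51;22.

33918

Complete 10-minute blocks: 1, each 17982 frames → 17982.
Remaining 8 whole minutes in the current block: 1800 + 7 × 1798 = 14386 frames.
Within the current minute: 51 × 30 + 22 − 2 = 1550 (labels ;00/;01 skipped at this minute). Total = 17982 + 14386 + 1550 = 33918.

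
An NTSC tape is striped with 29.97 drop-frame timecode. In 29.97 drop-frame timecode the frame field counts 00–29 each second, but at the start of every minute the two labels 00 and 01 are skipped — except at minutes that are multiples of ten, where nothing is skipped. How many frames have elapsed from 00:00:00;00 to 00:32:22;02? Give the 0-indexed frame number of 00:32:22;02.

Complete 10-minute blocks: 3, each 17982 frames → 53946.
Remaining 2 whole minutes in the current block: 1800 + 1 × 1798 = 3598 frames.
Within the current minute: 22 × 30 + 2 − 2 = 660 (labels ;00/;01 skipped at this minute). Total = 53946 + 3598 + 660 = 58204.

58204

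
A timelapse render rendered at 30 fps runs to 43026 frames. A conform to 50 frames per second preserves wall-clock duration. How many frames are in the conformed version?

71710 frames

Target frames = source frames × (target rate / source rate) = 43026 × (50)/(30) = 43026 × 5/3 = 71710.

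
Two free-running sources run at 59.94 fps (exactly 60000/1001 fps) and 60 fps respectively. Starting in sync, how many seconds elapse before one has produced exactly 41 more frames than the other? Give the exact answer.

41041/60 seconds

The gap grows by |60 − 60000/1001| = 60/1001 frames per second.
Time for a 41-frame gap: 41 ÷ (60/1001) = 41041/60 s.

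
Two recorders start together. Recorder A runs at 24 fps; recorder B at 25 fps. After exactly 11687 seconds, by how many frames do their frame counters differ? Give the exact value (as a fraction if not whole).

11687 frames

A emits 24 × 11687 = 280488 frames; B emits 25 × 11687 = 292175.
Difference = 11687 frames; B is ahead of A.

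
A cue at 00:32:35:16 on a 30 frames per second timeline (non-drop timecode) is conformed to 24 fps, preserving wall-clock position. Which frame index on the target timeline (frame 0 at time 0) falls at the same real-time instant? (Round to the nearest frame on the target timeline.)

frame 46933

Source frame index: (0×3600 + 32×60 + 35) × 30 + 16 = 58666.
Real time: 58666 / (30) = 29333/15 s.
Target frame: (29333/15) × (24) = 234664/5 ≈ 46932.800 → 46933.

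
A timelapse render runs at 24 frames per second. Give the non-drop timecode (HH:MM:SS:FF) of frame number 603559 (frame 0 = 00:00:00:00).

603559 ÷ 24 = 25148 full seconds, remainder 7 frames.
25148 s = 6 h 59 min 8 s.
Timecode: 06:59:08:07.

06:59:08:07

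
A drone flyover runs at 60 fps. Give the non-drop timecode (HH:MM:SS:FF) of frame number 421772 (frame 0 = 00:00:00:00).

01:57:09:32

421772 ÷ 60 = 7029 full seconds, remainder 32 frames.
7029 s = 1 h 57 min 9 s.
Timecode: 01:57:09:32.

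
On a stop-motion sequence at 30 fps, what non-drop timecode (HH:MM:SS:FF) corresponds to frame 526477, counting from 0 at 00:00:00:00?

526477 ÷ 30 = 17549 full seconds, remainder 7 frames.
17549 s = 4 h 52 min 29 s.
Timecode: 04:52:29:07.

04:52:29:07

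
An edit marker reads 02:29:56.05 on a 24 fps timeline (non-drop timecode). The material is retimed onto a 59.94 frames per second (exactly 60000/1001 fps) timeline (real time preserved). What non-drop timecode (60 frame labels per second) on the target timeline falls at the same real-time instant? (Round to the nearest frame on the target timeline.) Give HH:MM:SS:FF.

Source frame index: (2×3600 + 29×60 + 56) × 24 + 5 = 215909.
Real time: 215909 / (24) = 215909/24 s.
Target frame: (215909/24) × (60000/1001) = 539772500/1001 ≈ 539233.267 → 539233.
At 60 labels/s: frame 539233 → 02:29:47:13.

02:29:47:13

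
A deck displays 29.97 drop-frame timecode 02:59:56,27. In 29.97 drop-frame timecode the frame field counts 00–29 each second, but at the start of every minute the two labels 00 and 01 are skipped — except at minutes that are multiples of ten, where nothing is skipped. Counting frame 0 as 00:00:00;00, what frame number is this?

As if non-drop at 30 labels/s: (2 × 3600 + 59 × 60 + 56) × 30 + 27 = 323907.
Minute boundaries passed: 179; those not divisible by 10: 179 − 17 = 162; dropped labels = 2 × 162 = 324.
Actual frame index = 323907 − 324 = 323583.

323583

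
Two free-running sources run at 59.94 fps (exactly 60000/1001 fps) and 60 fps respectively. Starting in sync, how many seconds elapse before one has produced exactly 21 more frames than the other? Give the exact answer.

350.35 seconds

The gap grows by |60 − 60000/1001| = 60/1001 frames per second.
Time for a 21-frame gap: 21 ÷ (60/1001) = 350.35 s.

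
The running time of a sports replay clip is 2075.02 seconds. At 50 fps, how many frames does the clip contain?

103751 frames

Frames = 2075.02 × 50 = 103751.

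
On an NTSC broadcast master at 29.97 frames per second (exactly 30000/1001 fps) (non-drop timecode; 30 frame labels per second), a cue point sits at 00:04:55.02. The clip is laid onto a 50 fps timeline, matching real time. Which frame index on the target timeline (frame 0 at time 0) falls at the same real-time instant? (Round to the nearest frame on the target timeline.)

Source frame index: (0×3600 + 4×60 + 55) × 30 + 2 = 8852.
Real time: 8852 / (30000/1001) = 2215213/7500 s.
Target frame: (2215213/7500) × (50) = 2215213/150 ≈ 14768.087 → 14768.

frame 14768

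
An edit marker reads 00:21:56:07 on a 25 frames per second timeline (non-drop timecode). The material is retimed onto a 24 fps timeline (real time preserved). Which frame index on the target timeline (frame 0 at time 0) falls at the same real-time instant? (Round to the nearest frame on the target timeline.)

Source frame index: (0×3600 + 21×60 + 56) × 25 + 7 = 32907.
Real time: 32907 / (25) = 32907/25 s.
Target frame: (32907/25) × (24) = 789768/25 ≈ 31590.720 → 31591.

frame 31591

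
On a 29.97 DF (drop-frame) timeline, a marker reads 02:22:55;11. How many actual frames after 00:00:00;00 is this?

As if non-drop at 30 labels/s: (2 × 3600 + 22 × 60 + 55) × 30 + 11 = 257261.
Minute boundaries passed: 142; those not divisible by 10: 142 − 14 = 128; dropped labels = 2 × 128 = 256.
Actual frame index = 257261 − 256 = 257005.

257005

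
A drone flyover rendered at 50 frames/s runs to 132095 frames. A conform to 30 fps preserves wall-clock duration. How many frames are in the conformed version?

79257 frames

Target frames = source frames × (target rate / source rate) = 132095 × (30)/(50) = 132095 × 3/5 = 79257.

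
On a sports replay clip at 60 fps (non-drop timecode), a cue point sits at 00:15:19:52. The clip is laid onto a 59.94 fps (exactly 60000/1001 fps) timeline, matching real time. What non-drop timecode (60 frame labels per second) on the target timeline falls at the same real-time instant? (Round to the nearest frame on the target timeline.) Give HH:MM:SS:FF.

00:15:18:57

Source frame index: (0×3600 + 15×60 + 19) × 60 + 52 = 55192.
Real time: 55192 / (60) = 13798/15 s.
Target frame: (13798/15) × (60000/1001) = 55192000/1001 ≈ 55136.863 → 55137.
At 60 labels/s: frame 55137 → 00:15:18:57.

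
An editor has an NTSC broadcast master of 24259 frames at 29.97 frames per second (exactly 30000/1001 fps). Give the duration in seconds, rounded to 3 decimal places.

Running time = 24259 × 1001/30000 = 24283259/30000 s ≈ 809.442 s.

809.442 seconds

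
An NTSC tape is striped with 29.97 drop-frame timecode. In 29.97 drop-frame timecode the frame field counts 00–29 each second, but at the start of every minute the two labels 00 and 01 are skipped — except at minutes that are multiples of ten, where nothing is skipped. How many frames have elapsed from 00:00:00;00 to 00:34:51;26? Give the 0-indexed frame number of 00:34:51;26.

As if non-drop at 30 labels/s: (0 × 3600 + 34 × 60 + 51) × 30 + 26 = 62756.
Minute boundaries passed: 34; those not divisible by 10: 34 − 3 = 31; dropped labels = 2 × 31 = 62.
Actual frame index = 62756 − 62 = 62694.

62694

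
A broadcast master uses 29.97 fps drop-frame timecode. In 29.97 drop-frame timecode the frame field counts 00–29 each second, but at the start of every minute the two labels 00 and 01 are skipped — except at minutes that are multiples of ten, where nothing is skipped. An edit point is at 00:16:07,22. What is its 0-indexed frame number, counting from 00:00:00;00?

29002

As if non-drop at 30 labels/s: (0 × 3600 + 16 × 60 + 7) × 30 + 22 = 29032.
Minute boundaries passed: 16; those not divisible by 10: 16 − 1 = 15; dropped labels = 2 × 15 = 30.
Actual frame index = 29032 − 30 = 29002.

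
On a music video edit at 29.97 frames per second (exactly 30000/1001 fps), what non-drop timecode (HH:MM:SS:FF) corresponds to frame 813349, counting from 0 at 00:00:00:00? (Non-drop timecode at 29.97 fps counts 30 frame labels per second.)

07:31:51:19

813349 ÷ 30 = 27111 full seconds, remainder 19 frames.
27111 s = 7 h 31 min 51 s.
Timecode: 07:31:51:19.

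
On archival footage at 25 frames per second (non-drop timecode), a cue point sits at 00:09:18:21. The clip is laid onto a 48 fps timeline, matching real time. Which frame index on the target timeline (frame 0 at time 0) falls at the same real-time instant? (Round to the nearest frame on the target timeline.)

Source frame index: (0×3600 + 9×60 + 18) × 25 + 21 = 13971.
Real time: 13971 / (25) = 13971/25 s.
Target frame: (13971/25) × (48) = 670608/25 ≈ 26824.320 → 26824.

frame 26824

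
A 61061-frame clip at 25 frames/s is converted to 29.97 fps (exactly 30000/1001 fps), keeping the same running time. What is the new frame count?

73200 frames

Target frames = source frames × (target rate / source rate) = 61061 × (30000/1001)/(25) = 61061 × 1200/1001 = 73200.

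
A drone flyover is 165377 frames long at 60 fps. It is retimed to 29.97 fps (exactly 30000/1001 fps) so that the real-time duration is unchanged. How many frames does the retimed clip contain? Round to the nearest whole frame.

82606 frames

Frames at target rate = 165377 × (30000/1001) / (60) = 82688500/1001 ≈ 82605.894.
Nearest whole frame: 82606.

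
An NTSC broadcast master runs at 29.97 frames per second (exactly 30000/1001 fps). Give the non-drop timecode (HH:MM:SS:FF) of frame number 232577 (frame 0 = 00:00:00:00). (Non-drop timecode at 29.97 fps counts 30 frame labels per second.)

02:09:12:17

232577 ÷ 30 = 7752 full seconds, remainder 17 frames.
7752 s = 2 h 9 min 12 s.
Timecode: 02:09:12:17.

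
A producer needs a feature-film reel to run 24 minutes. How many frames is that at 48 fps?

24 min = 1440 s.
Frames = 1440 × 48 = 69120.

69120 frames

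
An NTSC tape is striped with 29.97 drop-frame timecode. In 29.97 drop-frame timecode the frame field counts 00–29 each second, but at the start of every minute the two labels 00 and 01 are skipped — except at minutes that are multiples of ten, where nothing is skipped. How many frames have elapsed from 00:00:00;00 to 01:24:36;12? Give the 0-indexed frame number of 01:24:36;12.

Complete 10-minute blocks: 8, each 17982 frames → 143856.
Remaining 4 whole minutes in the current block: 1800 + 3 × 1798 = 7194 frames.
Within the current minute: 36 × 30 + 12 − 2 = 1090 (labels ;00/;01 skipped at this minute). Total = 143856 + 7194 + 1090 = 152140.

152140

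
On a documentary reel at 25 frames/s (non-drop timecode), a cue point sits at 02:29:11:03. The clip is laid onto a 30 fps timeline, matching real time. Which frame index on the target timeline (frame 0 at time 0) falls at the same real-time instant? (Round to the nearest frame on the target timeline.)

frame 268534

Source frame index: (2×3600 + 29×60 + 11) × 25 + 3 = 223778.
Real time: 223778 / (25) = 223778/25 s.
Target frame: (223778/25) × (30) = 1342668/5 ≈ 268533.600 → 268534.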